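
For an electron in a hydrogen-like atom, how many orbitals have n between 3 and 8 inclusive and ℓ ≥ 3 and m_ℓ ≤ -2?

Treat each shell separately and count matching orbitals:
n=4 → 2; n=5 → 5; n=6 → 9; n=7 → 14; n=8 → 20.
Total orbitals: 2 + 5 + 9 + 14 + 20 = 50.

50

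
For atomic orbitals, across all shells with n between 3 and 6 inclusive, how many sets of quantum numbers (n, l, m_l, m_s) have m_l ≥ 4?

8

Go shell by shell, enumerating (l, m_l) with m_l ≥ 4:
n=5 → 1; n=6 → 3.
Orbitals: 1 + 3 = 4. Including both spin states (m_s = ±1/2) gives 2 × 4 = 8 states.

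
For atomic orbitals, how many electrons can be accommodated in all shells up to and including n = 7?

280

Total orbitals = 1² + 2² + 3² + 4² + 5² + 6² + 7² = 140. Doubling for spin gives 280 electrons.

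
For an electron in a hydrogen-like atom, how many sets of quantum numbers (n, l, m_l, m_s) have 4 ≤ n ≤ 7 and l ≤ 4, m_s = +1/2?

91

Count contributing orbitals for each principal shell:
n=4 → 16; n=5 → 25; n=6 → 25; n=7 → 25.
Orbitals: 16 + 25 + 25 + 25 = 91. With m_s fixed to +1/2 there is one state per orbital, so 91 states.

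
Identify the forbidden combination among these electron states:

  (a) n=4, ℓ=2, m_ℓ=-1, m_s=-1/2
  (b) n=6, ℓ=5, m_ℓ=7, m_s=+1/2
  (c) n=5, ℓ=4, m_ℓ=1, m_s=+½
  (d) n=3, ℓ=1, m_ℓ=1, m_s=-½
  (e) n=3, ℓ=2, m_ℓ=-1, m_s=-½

(b) has |m_ℓ| = 7 > ℓ = 5, violating −ℓ ≤ m_ℓ ≤ ℓ.
The remaining sets (a), (c), (d), (e) satisfy all four rules.

(b)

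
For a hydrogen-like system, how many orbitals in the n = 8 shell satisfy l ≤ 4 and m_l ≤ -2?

Orbitals with l ≤ 4 and m_l ≤ -2, by l: l=2 → 1; l=3 → 2; l=4 → 3.
Total orbitals: 1 + 2 + 3 = 6.

6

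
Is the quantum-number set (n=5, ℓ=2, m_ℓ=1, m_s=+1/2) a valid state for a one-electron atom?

Yes

n = 5 is a positive integer. ℓ = 2 satisfies 0 ≤ ℓ ≤ n−1 = 4. m_ℓ = 1 lies in the range −ℓ … +ℓ (here −2 … 2). m_s = +1/2 is one of ±1/2.
All four constraints are satisfied.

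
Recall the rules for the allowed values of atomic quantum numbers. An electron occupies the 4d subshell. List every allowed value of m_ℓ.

The 4d subshell has ℓ = 2, and m_ℓ takes every integer from −ℓ to +ℓ. With ℓ = 2 that gives the 5 values -2, -1, 0, 1, 2.

-2, -1, 0, 1, 2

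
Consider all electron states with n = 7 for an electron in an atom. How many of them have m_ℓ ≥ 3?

20

With n = 7 the allowed ℓ are 0, 1, …, 6.
Per ℓ-value: ℓ=3 → 1; ℓ=4 → 2; ℓ=5 → 3; ℓ=6 → 4.
Orbitals: 1 + 2 + 3 + 4 = 10. Each orbital carries two spin states, so 10 × 2 = 20 states.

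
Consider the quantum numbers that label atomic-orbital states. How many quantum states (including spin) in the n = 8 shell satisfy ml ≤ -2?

The n = 8 shell has l = 0 through 7; check each.
Per l-value: l=2 → 1; l=3 → 2; l=4 → 3; l=5 → 4; l=6 → 5; l=7 → 6.
Orbitals: 1 + 2 + 3 + 4 + 5 + 6 = 21. Each orbital carries two spin states, so 21 × 2 = 42 states.

42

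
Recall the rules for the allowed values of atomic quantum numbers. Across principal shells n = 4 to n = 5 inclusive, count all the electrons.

82

Shell n has n² orbitals: 4²=16 + 5²=25 = 41 orbitals.
Two spin states per orbital: 2 × 41 = 82 electrons.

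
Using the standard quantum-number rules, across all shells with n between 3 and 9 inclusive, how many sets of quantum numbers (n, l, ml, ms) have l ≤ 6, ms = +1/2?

Treat each shell separately and count matching orbitals:
n=3 → 9; n=4 → 16; n=5 → 25; n=6 → 36; n=7 → 49; n=8 → 49; n=9 → 49.
Orbitals: 9 + 16 + 25 + 36 + 49 + 49 + 49 = 233. With ms fixed to +1/2 there is one state per orbital, so 233 states.

233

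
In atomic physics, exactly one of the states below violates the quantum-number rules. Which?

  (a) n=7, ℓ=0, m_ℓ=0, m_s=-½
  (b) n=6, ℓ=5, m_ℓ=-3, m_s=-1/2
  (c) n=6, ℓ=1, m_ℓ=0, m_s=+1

(c)

(c) has m_s = +1, but an electron's spin must be ±1/2.
The remaining sets (a), (b) satisfy all four rules.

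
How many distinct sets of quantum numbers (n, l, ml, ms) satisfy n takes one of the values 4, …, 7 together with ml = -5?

6

Per-shell orbital counts meeting the constraint:
n=6 → 1; n=7 → 2.
Orbitals: 1 + 2 = 3. Including both spin states (ms = ±1/2) gives 2 × 3 = 6 states.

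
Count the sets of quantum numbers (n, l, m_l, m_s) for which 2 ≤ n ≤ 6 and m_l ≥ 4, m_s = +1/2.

4

Count contributing orbitals for each principal shell:
n=5 → 1; n=6 → 3.
Orbitals: 1 + 3 = 4. With m_s fixed to +1/2 there is one state per orbital, so 4 states.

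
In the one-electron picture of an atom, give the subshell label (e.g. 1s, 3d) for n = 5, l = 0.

5s

l = 0 corresponds to the letter 's', so the subshell is 5s.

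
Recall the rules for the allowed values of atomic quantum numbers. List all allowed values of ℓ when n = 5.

ℓ is an integer with 0 ≤ ℓ ≤ n−1, so for n = 5: ℓ = 0, 1, 2, 3, 4.

0, 1, 2, 3, 4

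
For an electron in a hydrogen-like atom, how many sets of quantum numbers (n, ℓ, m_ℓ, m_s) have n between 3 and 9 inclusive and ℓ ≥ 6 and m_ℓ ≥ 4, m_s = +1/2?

22

Go shell by shell, enumerating (ℓ, m_ℓ) with ℓ ≥ 6 and m_ℓ ≥ 4:
n=7 → 3; n=8 → 7; n=9 → 12.
Orbitals: 3 + 7 + 12 = 22. With m_s fixed to +1/2 there is one state per orbital, so 22 states.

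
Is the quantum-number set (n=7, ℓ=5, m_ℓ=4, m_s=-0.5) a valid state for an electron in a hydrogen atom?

Valid

n = 7 is a positive integer. ℓ = 5 satisfies 0 ≤ ℓ ≤ n−1 = 6. m_ℓ = 4 lies in the range −ℓ … +ℓ (here −5 … 5). m_s = -1/2 is one of ±1/2.
All four constraints are satisfied.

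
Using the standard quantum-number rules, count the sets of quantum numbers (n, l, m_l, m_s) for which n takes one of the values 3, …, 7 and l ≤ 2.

Per-shell orbital counts meeting the constraint:
n=3 → 9; n=4 → 9; n=5 → 9; n=6 → 9; n=7 → 9.
Orbitals: 9 + 9 + 9 + 9 + 9 = 45. Including both spin states (m_s = ±1/2) gives 2 × 45 = 90 states.

90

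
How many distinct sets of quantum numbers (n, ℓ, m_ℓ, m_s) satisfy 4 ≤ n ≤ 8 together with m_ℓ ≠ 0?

320

Count contributing orbitals for each principal shell:
n=4 → 12; n=5 → 20; n=6 → 30; n=7 → 42; n=8 → 56.
Orbitals: 12 + 20 + 30 + 42 + 56 = 160. Including both spin states (m_s = ±1/2) gives 2 × 160 = 320 states.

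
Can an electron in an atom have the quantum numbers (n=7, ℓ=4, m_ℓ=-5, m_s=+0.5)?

Not allowed

The magnetic quantum number must satisfy −ℓ ≤ m_ℓ ≤ ℓ. With ℓ = 4, m_ℓ can only be -4, -3, -2, -1, 0, 1, 2, 3, 4, so m_ℓ = -5 is forbidden.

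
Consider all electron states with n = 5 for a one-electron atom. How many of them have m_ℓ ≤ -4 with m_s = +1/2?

1

For n = 5, ℓ ranges over 0 … 4.
Orbitals with m_ℓ ≤ -4, by ℓ: ℓ=4 → 1.
Orbitals: 1. With m_s fixed to a single value there is one state per orbital, giving 1 state.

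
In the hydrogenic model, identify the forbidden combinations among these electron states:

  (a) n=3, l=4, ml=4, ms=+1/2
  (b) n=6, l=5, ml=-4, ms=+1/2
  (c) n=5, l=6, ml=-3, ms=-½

(a) has l = 4 ≥ n = 3, violating 0 ≤ l ≤ n−1.
(c) has l = 6 ≥ n = 5, violating 0 ≤ l ≤ n−1.
The remaining set (b) satisfies all four rules.

(a) and (c)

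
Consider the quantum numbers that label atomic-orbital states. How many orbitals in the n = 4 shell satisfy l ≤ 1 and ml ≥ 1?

1

Per l-value: l=1 → 1.
Total orbitals: 1.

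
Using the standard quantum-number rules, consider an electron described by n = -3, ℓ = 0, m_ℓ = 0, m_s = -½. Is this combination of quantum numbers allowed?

The principal quantum number must be a positive integer (n ≥ 1), but here n = -3.

No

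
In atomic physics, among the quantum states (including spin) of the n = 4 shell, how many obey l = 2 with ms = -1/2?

5

With n = 4 the allowed l are 0, 1, …, 3.
Per l-value: l=2 → 5.
Orbitals: 5. With ms fixed to a single value there is one state per orbital, giving 5 states.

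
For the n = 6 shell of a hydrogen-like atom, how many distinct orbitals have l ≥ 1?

Orbitals with l ≥ 1, by l: l=1 → 3; l=2 → 5; l=3 → 7; l=4 → 9; l=5 → 11.
Total orbitals: 3 + 5 + 7 + 9 + 11 = 35.

35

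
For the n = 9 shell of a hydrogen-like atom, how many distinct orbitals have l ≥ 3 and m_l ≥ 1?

Per l-value: l=3 → 3; l=4 → 4; l=5 → 5; l=6 → 6; l=7 → 7; l=8 → 8.
Total orbitals: 3 + 4 + 5 + 6 + 7 + 8 = 33.

33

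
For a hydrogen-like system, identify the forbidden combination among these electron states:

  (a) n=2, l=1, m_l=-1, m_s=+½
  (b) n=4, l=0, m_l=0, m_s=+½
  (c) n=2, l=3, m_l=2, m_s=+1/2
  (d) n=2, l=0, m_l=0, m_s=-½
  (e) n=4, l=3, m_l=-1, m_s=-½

(c) has l = 3 ≥ n = 2, violating 0 ≤ l ≤ n−1.
The remaining sets (a), (b), (d), (e) satisfy all four rules.

(c)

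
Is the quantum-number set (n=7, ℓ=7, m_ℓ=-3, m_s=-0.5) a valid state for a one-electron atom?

Invalid

The orbital quantum number must satisfy 0 ≤ ℓ ≤ n−1. With n = 7 the allowed ℓ values are 0, 1, 2, 3, 4, 5, 6, so ℓ = 7 is out of range.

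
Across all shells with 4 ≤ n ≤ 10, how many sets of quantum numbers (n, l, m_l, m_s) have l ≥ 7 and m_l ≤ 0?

104

Treat each shell separately and count matching orbitals:
n=8 → 8; n=9 → 17; n=10 → 27.
Orbitals: 8 + 17 + 27 = 52. Including both spin states (m_s = ±1/2) gives 2 × 52 = 104 states.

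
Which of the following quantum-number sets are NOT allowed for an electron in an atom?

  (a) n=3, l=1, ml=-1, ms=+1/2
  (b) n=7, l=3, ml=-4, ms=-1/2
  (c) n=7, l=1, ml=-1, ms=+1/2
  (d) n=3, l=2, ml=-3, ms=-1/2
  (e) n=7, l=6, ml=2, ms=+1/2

(b) has |ml| = 4 > l = 3, violating −l ≤ ml ≤ l.
(d) has |ml| = 3 > l = 2, violating −l ≤ ml ≤ l.
The remaining sets (a), (c), (e) satisfy all four rules.

(b) and (d)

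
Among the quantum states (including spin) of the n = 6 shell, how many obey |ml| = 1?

The n = 6 shell has l = 0 through 5; check each.
Contributions: l=1 → 2; l=2 → 2; l=3 → 2; l=4 → 2; l=5 → 2.
Orbitals: 2 + 2 + 2 + 2 + 2 = 10. Each orbital carries two spin states, so 10 × 2 = 20 states.

20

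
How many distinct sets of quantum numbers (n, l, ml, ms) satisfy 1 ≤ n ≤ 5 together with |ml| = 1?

Treat each shell separately and count matching orbitals:
n=2 → 2; n=3 → 4; n=4 → 6; n=5 → 8.
Orbitals: 2 + 4 + 6 + 8 = 20. Including both spin states (ms = ±1/2) gives 2 × 20 = 40 states.

40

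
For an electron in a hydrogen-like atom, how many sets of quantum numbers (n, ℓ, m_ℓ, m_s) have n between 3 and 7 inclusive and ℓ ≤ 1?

Go shell by shell, enumerating (ℓ, m_ℓ) with ℓ ≤ 1:
n=3 → 4; n=4 → 4; n=5 → 4; n=6 → 4; n=7 → 4.
Orbitals: 4 + 4 + 4 + 4 + 4 = 20. Including both spin states (m_s = ±1/2) gives 2 × 20 = 40 states.

40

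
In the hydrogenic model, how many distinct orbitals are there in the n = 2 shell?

The n = 2 shell contains n² = 2² = 4 orbitals.

4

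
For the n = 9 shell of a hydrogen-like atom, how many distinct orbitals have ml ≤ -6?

The n = 9 shell has l = 0 through 8; check each.
Orbitals with ml ≤ -6, by l: l=6 → 1; l=7 → 2; l=8 → 3.
Total orbitals: 1 + 2 + 3 = 6.

6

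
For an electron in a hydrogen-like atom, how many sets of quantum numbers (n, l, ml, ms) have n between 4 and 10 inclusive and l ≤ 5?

Per-shell orbital counts meeting the constraint:
n=4 → 16; n=5 → 25; n=6 → 36; n=7 → 36; n=8 → 36; n=9 → 36; n=10 → 36.
Orbitals: 16 + 25 + 36 + 36 + 36 + 36 + 36 = 221. Including both spin states (ms = ±1/2) gives 2 × 221 = 442 states.

442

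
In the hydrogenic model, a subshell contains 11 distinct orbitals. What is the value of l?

2l+1 = 11 gives l = 5.

l = 5 (h)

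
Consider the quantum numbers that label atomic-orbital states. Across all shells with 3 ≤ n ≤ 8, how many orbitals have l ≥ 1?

Treat each shell separately and count matching orbitals:
n=3 → 8; n=4 → 15; n=5 → 24; n=6 → 35; n=7 → 48; n=8 → 63.
Total orbitals: 8 + 15 + 24 + 35 + 48 + 63 = 193.

193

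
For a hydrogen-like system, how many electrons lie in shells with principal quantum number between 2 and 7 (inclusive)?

Shell n has n² orbitals: 2²=4 + 3²=9 + 4²=16 + 5²=25 + 6²=36 + 7²=49 = 139 orbitals.
Two spin states per orbital: 2 × 139 = 278 electrons.

278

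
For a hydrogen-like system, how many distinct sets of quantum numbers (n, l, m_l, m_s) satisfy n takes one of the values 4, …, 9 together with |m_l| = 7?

Work shell by shell — for each n, count the (l, m_l) pairs that satisfy |m_l| = 7:
n=8 → 2; n=9 → 4.
Orbitals: 2 + 4 = 6. Including both spin states (m_s = ±1/2) gives 2 × 6 = 12 states.

12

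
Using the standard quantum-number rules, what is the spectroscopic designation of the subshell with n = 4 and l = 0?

l = 0 corresponds to the letter 's', so the subshell is 4s.

4s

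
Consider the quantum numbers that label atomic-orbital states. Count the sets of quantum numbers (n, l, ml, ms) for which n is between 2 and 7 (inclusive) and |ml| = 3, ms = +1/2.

Per-shell orbital counts meeting the constraint:
n=4 → 2; n=5 → 4; n=6 → 6; n=7 → 8.
Orbitals: 2 + 4 + 6 + 8 = 20. With ms fixed to +1/2 there is one state per orbital, so 20 states.

20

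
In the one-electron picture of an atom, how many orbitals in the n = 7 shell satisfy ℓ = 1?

3

For n = 7, ℓ ranges over 0 … 6.
Per ℓ-value: ℓ=1 → 3.
Total orbitals: 3.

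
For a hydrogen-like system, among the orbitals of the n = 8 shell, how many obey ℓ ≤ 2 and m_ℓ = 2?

Go through ℓ = 0, …, 7 (the values permitted for n = 8).
Contributions: ℓ=2 → 1.
Total orbitals: 1.

1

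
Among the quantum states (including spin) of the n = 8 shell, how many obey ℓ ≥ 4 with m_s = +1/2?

Contributions: ℓ=4 → 9; ℓ=5 → 11; ℓ=6 → 13; ℓ=7 → 15.
Orbitals: 9 + 11 + 13 + 15 = 48. With m_s fixed to a single value there is one state per orbital, giving 48 states.

48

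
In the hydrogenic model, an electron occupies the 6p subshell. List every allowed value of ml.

-1, 0, 1

The 6p subshell has l = 1, and ml takes every integer from −l to +l. With l = 1 that gives the 3 values -1, 0, 1.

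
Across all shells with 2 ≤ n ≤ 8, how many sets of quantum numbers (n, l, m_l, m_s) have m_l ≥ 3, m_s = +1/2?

35

Per-shell orbital counts meeting the constraint:
n=4 → 1; n=5 → 3; n=6 → 6; n=7 → 10; n=8 → 15.
Orbitals: 1 + 3 + 6 + 10 + 15 = 35. With m_s fixed to +1/2 there is one state per orbital, so 35 states.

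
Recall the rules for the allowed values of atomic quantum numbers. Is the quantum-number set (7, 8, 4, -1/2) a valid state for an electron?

No

The orbital quantum number must satisfy 0 ≤ l ≤ n−1. With n = 7 the allowed l values are 0, 1, 2, 3, 4, 5, 6, so l = 8 is out of range.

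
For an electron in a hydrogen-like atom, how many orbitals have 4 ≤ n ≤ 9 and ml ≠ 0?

232

For each n in the range, tally the orbitals obeying ml ≠ 0:
n=4 → 12; n=5 → 20; n=6 → 30; n=7 → 42; n=8 → 56; n=9 → 72.
Total orbitals: 12 + 20 + 30 + 42 + 56 + 72 = 232.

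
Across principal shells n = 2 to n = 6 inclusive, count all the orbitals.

90

Shell n has n² orbitals: 2²=4 + 3²=9 + 4²=16 + 5²=25 + 6²=36 = 90 orbitals.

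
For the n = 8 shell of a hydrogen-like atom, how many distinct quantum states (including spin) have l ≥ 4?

Go through l = 0, …, 7 (the values permitted for n = 8).
Orbitals with l ≥ 4, by l: l=4 → 9; l=5 → 11; l=6 → 13; l=7 → 15.
Orbitals: 9 + 11 + 13 + 15 = 48. Each orbital carries two spin states, so 48 × 2 = 96 states.

96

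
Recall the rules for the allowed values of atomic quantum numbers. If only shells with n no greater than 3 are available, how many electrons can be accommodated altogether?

28

Total orbitals = 1² + 2² + 3² = 14. Doubling for spin gives 28 electrons.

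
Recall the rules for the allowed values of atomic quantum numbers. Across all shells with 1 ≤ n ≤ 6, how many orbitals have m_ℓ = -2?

10

For each n in the range, tally the orbitals obeying m_ℓ = -2:
n=3 → 1; n=4 → 2; n=5 → 3; n=6 → 4.
Total orbitals: 1 + 2 + 3 + 4 = 10.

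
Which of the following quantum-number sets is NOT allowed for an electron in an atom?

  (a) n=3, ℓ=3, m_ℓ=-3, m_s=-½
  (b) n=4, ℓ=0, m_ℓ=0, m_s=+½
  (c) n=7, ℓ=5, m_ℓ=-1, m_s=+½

(a) has ℓ = 3 ≥ n = 3, violating 0 ≤ ℓ ≤ n−1.
The remaining sets (b), (c) satisfy all four rules.

(a)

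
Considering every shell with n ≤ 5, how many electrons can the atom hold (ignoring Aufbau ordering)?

110

Total orbitals = 1² + 2² + 3² + 4² + 5² = 55. Doubling for spin gives 110 electrons.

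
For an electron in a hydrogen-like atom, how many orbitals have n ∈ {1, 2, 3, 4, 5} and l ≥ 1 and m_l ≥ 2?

10

Work shell by shell — for each n, count the (l, m_l) pairs that satisfy l ≥ 1 and m_l ≥ 2:
n=3 → 1; n=4 → 3; n=5 → 6.
Total orbitals: 1 + 3 + 6 = 10.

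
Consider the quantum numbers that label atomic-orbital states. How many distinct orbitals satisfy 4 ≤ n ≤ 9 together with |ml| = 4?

30

Count contributing orbitals for each principal shell:
n=5 → 2; n=6 → 4; n=7 → 6; n=8 → 8; n=9 → 10.
Total orbitals: 2 + 4 + 6 + 8 + 10 = 30.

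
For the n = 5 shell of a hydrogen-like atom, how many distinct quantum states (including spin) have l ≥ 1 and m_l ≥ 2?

12

Per l-value: l=2 → 1; l=3 → 2; l=4 → 3.
Orbitals: 1 + 2 + 3 = 6. Each orbital carries two spin states, so 6 × 2 = 12 states.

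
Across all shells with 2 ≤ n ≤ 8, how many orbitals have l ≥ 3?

145

Work shell by shell — for each n, count the (l, ml) pairs that satisfy l ≥ 3:
n=4 → 7; n=5 → 16; n=6 → 27; n=7 → 40; n=8 → 55.
Total orbitals: 7 + 16 + 27 + 40 + 55 = 145.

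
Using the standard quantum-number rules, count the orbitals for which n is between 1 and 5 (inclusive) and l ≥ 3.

Treat each shell separately and count matching orbitals:
n=4 → 7; n=5 → 16.
Total orbitals: 7 + 16 = 23.

23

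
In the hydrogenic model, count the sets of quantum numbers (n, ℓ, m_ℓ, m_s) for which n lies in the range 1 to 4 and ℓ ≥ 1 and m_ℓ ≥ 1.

20

Per-shell orbital counts meeting the constraint:
n=2 → 1; n=3 → 3; n=4 → 6.
Orbitals: 1 + 3 + 6 = 10. Including both spin states (m_s = ±1/2) gives 2 × 10 = 20 states.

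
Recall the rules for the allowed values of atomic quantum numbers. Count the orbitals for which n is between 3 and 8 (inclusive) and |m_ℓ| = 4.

20

Go shell by shell, enumerating (ℓ, m_ℓ) with |m_ℓ| = 4:
n=5 → 2; n=6 → 4; n=7 → 6; n=8 → 8.
Total orbitals: 2 + 4 + 6 + 8 = 20.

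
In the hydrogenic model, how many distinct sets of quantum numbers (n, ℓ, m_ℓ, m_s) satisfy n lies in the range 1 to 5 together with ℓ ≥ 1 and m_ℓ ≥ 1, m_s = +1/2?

For each n in the range, tally the orbitals obeying ℓ ≥ 1 and m_ℓ ≥ 1:
n=2 → 1; n=3 → 3; n=4 → 6; n=5 → 10.
Orbitals: 1 + 3 + 6 + 10 = 20. With m_s fixed to +1/2 there is one state per orbital, so 20 states.

20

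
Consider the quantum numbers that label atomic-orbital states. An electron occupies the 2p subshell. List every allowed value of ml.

The 2p subshell has l = 1, and ml takes every integer from −l to +l. With l = 1 that gives the 3 values -1, 0, 1.

-1, 0, 1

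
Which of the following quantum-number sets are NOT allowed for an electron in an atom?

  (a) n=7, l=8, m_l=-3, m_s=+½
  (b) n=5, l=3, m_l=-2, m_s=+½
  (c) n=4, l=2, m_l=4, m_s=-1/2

(a) has l = 8 ≥ n = 7, violating 0 ≤ l ≤ n−1.
(c) has |m_l| = 4 > l = 2, violating −l ≤ m_l ≤ l.
The remaining set (b) satisfies all four rules.

(a) and (c)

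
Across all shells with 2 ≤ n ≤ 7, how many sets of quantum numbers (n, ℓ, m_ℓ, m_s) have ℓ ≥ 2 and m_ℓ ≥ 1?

Treat each shell separately and count matching orbitals:
n=3 → 2; n=4 → 5; n=5 → 9; n=6 → 14; n=7 → 20.
Orbitals: 2 + 5 + 9 + 14 + 20 = 50. Including both spin states (m_s = ±1/2) gives 2 × 50 = 100 states.

100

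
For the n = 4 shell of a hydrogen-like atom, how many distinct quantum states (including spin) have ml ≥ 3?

2

For n = 4, l ranges over 0 … 3.
Per l-value: l=3 → 1.
Orbitals: 1. Each orbital carries two spin states, so 1 × 2 = 2 states.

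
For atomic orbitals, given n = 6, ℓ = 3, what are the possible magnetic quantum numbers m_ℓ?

-3, -2, -1, 0, 1, 2, 3

m_ℓ takes every integer from −ℓ to +ℓ. With ℓ = 3 that gives the 7 values -3, -2, -1, 0, 1, 2, 3.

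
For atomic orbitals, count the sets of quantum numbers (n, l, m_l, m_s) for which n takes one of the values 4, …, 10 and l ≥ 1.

728

For each n in the range, tally the orbitals obeying l ≥ 1:
n=4 → 15; n=5 → 24; n=6 → 35; n=7 → 48; n=8 → 63; n=9 → 80; n=10 → 99.
Orbitals: 15 + 24 + 35 + 48 + 63 + 80 + 99 = 364. Including both spin states (m_s = ±1/2) gives 2 × 364 = 728 states.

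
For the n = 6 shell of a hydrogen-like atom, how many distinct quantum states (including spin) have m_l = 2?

The n = 6 shell has l = 0 through 5; check each.
Per l-value: l=2 → 1; l=3 → 1; l=4 → 1; l=5 → 1.
Orbitals: 1 + 1 + 1 + 1 = 4. Each orbital carries two spin states, so 4 × 2 = 8 states.

8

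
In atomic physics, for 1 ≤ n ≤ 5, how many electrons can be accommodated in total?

Total orbitals = 1² + 2² + 3² + 4² + 5² = 55. Doubling for spin gives 110 electrons.

110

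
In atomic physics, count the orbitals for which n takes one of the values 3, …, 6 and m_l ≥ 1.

Treat each shell separately and count matching orbitals:
n=3 → 3; n=4 → 6; n=5 → 10; n=6 → 15.
Total orbitals: 3 + 6 + 10 + 15 = 34.

34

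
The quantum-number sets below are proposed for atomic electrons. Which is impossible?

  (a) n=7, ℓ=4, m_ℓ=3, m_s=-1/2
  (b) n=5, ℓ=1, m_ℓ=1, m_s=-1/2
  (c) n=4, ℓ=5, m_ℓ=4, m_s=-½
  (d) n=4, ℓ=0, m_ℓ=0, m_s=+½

(c) has ℓ = 5 ≥ n = 4, violating 0 ≤ ℓ ≤ n−1.
The remaining sets (a), (b), (d) satisfy all four rules.

(c)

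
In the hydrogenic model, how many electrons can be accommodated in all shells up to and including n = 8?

408

Total orbitals = 1² + 2² + 3² + 4² + 5² + 6² + 7² + 8² = 204. Doubling for spin gives 408 electrons.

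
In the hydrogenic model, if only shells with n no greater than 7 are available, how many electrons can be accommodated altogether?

280

Total orbitals = 1² + 2² + 3² + 4² + 5² + 6² + 7² = 140. Doubling for spin gives 280 electrons.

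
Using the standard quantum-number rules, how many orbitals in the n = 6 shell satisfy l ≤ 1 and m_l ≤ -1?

1

The n = 6 shell has l = 0 through 5; check each.
Contributions: l=1 → 1.
Total orbitals: 1.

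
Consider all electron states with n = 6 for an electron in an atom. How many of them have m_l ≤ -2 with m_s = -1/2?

Go through l = 0, …, 5 (the values permitted for n = 6).
Per l-value: l=2 → 1; l=3 → 2; l=4 → 3; l=5 → 4.
Orbitals: 1 + 2 + 3 + 4 = 10. With m_s fixed to a single value there is one state per orbital, giving 10 states.

10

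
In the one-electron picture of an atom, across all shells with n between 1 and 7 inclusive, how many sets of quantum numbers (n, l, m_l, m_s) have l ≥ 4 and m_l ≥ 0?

Work shell by shell — for each n, count the (l, m_l) pairs that satisfy l ≥ 4 and m_l ≥ 0:
n=5 → 5; n=6 → 11; n=7 → 18.
Orbitals: 5 + 11 + 18 = 34. Including both spin states (m_s = ±1/2) gives 2 × 34 = 68 states.

68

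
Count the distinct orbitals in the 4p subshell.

A subshell has 2l+1 orbitals; with l = 1, that's 3.

3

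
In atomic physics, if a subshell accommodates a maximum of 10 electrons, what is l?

2(2l+1) = 10 ⇒ 2l+1 = 5 ⇒ l = 2.

l = 2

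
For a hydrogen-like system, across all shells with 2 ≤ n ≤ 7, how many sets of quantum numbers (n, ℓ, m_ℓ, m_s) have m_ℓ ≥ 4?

Per-shell orbital counts meeting the constraint:
n=5 → 1; n=6 → 3; n=7 → 6.
Orbitals: 1 + 3 + 6 = 10. Including both spin states (m_s = ±1/2) gives 2 × 10 = 20 states.

20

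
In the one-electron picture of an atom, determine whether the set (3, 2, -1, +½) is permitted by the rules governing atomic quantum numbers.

Yes

n = 3 is a positive integer. ℓ = 2 satisfies 0 ≤ ℓ ≤ n−1 = 2. m_ℓ = -1 lies in the range −ℓ … +ℓ (here −2 … 2). m_s = +1/2 is one of ±1/2.
All four constraints are satisfied.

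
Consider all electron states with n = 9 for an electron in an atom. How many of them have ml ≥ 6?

12

The n = 9 shell has l = 0 through 8; check each.
Orbitals with ml ≥ 6, by l: l=6 → 1; l=7 → 2; l=8 → 3.
Orbitals: 1 + 2 + 3 = 6. Each orbital carries two spin states, so 6 × 2 = 12 states.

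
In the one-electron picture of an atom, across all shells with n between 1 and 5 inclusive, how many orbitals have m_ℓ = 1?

Per-shell orbital counts meeting the constraint:
n=2 → 1; n=3 → 2; n=4 → 3; n=5 → 4.
Total orbitals: 1 + 2 + 3 + 4 = 10.

10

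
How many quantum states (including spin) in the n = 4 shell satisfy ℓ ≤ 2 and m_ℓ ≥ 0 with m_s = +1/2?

6

The n = 4 shell has ℓ = 0 through 3; check each.
Per ℓ-value: ℓ=0 → 1; ℓ=1 → 2; ℓ=2 → 3.
Orbitals: 1 + 2 + 3 = 6. With m_s fixed to a single value there is one state per orbital, giving 6 states.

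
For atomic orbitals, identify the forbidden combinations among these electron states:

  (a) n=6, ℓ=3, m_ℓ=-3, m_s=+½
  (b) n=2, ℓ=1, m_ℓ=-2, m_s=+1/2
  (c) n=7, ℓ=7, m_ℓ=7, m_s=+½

(b) has |m_ℓ| = 2 > ℓ = 1, violating −ℓ ≤ m_ℓ ≤ ℓ.
(c) has ℓ = 7 ≥ n = 7, violating 0 ≤ ℓ ≤ n−1.
The remaining set (a) satisfies all four rules.

(b) and (c)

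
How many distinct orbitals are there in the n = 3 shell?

9

The n = 3 shell contains n² = 3² = 9 orbitals.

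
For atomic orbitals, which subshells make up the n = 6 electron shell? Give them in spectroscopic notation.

For n = 6, ℓ runs from 0 to 5. In spectroscopic notation ℓ = 0,1,2,… ↔ s,p,d,f,g,h,i, so the subshells are 6s, 6p, 6d, 6f, 6g, 6h.

6s, 6p, 6d, 6f, 6g, 6h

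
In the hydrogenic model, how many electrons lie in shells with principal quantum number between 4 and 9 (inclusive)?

Shell n has n² orbitals: 4²=16 + 5²=25 + 6²=36 + 7²=49 + 8²=64 + 9²=81 = 271 orbitals.
Two spin states per orbital: 2 × 271 = 542 electrons.

542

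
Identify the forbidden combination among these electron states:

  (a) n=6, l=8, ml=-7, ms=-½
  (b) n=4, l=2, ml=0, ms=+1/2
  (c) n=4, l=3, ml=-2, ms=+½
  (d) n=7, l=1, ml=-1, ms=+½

(a) has l = 8 ≥ n = 6, violating 0 ≤ l ≤ n−1.
The remaining sets (b), (c), (d) satisfy all four rules.

(a)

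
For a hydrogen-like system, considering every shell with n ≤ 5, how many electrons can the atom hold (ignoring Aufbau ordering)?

Total orbitals = 1² + 2² + 3² + 4² + 5² = 55. Doubling for spin gives 110 electrons.

110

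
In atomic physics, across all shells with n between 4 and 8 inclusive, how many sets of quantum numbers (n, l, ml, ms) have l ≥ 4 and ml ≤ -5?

20

Go shell by shell, enumerating (l, ml) with l ≥ 4 and ml ≤ -5:
n=6 → 1; n=7 → 3; n=8 → 6.
Orbitals: 1 + 3 + 6 = 10. Including both spin states (ms = ±1/2) gives 2 × 10 = 20 states.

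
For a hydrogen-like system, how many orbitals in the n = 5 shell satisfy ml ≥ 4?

The n = 5 shell has l = 0 through 4; check each.
Contributions: l=4 → 1.
Total orbitals: 1.

1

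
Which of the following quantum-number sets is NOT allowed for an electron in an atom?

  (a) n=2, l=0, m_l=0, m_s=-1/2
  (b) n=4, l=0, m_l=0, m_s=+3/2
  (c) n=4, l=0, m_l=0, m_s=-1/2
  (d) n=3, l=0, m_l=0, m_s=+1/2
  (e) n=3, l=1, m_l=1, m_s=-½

(b)

(b) has m_s = +3/2, but an electron's spin must be ±1/2.
The remaining sets (a), (c), (d), (e) satisfy all four rules.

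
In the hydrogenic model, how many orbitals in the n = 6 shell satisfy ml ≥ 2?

For n = 6, l ranges over 0 … 5.
Contributions: l=2 → 1; l=3 → 2; l=4 → 3; l=5 → 4.
Total orbitals: 1 + 2 + 3 + 4 = 10.

10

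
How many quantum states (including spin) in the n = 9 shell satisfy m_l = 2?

The n = 9 shell has l = 0 through 8; check each.
Orbitals with m_l = 2, by l: l=2 → 1; l=3 → 1; l=4 → 1; l=5 → 1; l=6 → 1; l=7 → 1; l=8 → 1.
Orbitals: 1 + 1 + 1 + 1 + 1 + 1 + 1 = 7. Each orbital carries two spin states, so 7 × 2 = 14 states.

14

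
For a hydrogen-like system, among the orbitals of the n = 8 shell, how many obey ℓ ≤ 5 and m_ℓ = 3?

3

With n = 8 the allowed ℓ are 0, 1, …, 7.
Per ℓ-value: ℓ=3 → 1; ℓ=4 → 1; ℓ=5 → 1.
Total orbitals: 1 + 1 + 1 = 3.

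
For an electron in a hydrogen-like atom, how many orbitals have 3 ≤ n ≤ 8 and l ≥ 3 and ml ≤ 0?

80

Treat each shell separately and count matching orbitals:
n=4 → 4; n=5 → 9; n=6 → 15; n=7 → 22; n=8 → 30.
Total orbitals: 4 + 9 + 15 + 22 + 30 = 80.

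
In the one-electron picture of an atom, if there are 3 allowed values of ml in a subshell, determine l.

l = 1 (p)

ml ranges over 2l+1 integers, so 2l+1 = 3 ⇒ l = 1.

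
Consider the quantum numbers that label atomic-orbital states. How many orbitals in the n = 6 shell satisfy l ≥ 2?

32

Orbitals with l ≥ 2, by l: l=2 → 5; l=3 → 7; l=4 → 9; l=5 → 11.
Total orbitals: 5 + 7 + 9 + 11 = 32.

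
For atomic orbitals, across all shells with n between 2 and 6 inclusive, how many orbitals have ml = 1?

For each n in the range, tally the orbitals obeying ml = 1:
n=2 → 1; n=3 → 2; n=4 → 3; n=5 → 4; n=6 → 5.
Total orbitals: 1 + 2 + 3 + 4 + 5 = 15.

15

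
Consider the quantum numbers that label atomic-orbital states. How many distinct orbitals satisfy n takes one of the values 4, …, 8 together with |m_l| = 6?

Work shell by shell — for each n, count the (l, m_l) pairs that satisfy |m_l| = 6:
n=7 → 2; n=8 → 4.
Total orbitals: 2 + 4 = 6.

6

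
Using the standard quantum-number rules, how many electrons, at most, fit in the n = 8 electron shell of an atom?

A shell holds 2n² electrons: 2 × 8² = 2 × 64 = 128.

128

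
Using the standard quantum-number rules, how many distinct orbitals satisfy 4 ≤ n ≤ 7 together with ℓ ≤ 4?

91

Count contributing orbitals for each principal shell:
n=4 → 16; n=5 → 25; n=6 → 25; n=7 → 25.
Total orbitals: 16 + 25 + 25 + 25 = 91.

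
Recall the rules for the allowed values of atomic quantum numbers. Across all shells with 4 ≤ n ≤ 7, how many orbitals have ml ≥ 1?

52

Go shell by shell, enumerating (l, ml) with ml ≥ 1:
n=4 → 6; n=5 → 10; n=6 → 15; n=7 → 21.
Total orbitals: 6 + 10 + 15 + 21 = 52.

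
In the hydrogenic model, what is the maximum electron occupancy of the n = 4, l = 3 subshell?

14

A subshell with l = 3 has 2l+1 = 7 orbitals, each holding 2 electrons (spin ±1/2), so 7 × 2 = 14.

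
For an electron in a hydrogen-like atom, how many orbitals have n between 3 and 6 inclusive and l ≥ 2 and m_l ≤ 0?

Go shell by shell, enumerating (l, m_l) with l ≥ 2 and m_l ≤ 0:
n=3 → 3; n=4 → 7; n=5 → 12; n=6 → 18.
Total orbitals: 3 + 7 + 12 + 18 = 40.

40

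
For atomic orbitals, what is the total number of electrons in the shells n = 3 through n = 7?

Shell n has n² orbitals: 3²=9 + 4²=16 + 5²=25 + 6²=36 + 7²=49 = 135 orbitals.
Two spin states per orbital: 2 × 135 = 270 electrons.

270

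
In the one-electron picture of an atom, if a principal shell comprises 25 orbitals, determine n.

n = 5

n² = 25 ⇒ n = 5.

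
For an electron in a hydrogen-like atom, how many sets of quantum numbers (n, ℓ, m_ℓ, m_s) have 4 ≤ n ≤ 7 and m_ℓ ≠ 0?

Treat each shell separately and count matching orbitals:
n=4 → 12; n=5 → 20; n=6 → 30; n=7 → 42.
Orbitals: 12 + 20 + 30 + 42 = 104. Including both spin states (m_s = ±1/2) gives 2 × 104 = 208 states.

208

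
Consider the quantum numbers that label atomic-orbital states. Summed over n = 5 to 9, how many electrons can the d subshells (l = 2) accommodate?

50

A d subshell (l = 2) exists for every n ≥ 3, so shells n = 5, 6, 7, 8, 9 each contribute one — 5 subshells.
Since each d subshell holds 2(2·2+1) = 10 electrons, the total is 5 × 10 = 50.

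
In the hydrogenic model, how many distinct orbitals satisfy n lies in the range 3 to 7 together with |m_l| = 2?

Treat each shell separately and count matching orbitals:
n=3 → 2; n=4 → 4; n=5 → 6; n=6 → 8; n=7 → 10.
Total orbitals: 2 + 4 + 6 + 8 + 10 = 30.

30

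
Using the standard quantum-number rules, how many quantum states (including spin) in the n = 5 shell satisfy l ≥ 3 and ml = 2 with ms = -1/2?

2

Go through l = 0, …, 4 (the values permitted for n = 5).
Contributions: l=3 → 1; l=4 → 1.
Orbitals: 1 + 1 = 2. With ms fixed to a single value there is one state per orbital, giving 2 states.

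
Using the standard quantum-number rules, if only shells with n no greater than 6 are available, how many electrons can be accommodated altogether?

182

Total orbitals = 1² + 2² + 3² + 4² + 5² + 6² = 91. Doubling for spin gives 182 electrons.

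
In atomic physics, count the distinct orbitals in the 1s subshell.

A subshell has 2l+1 orbitals; with l = 0, that's 1.

1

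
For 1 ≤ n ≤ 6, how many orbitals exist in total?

91

Total orbitals = 1² + 2² + 3² + 4² + 5² + 6² = 91.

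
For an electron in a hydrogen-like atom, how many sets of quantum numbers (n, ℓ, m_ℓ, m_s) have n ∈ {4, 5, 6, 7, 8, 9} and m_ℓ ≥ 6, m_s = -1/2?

Go shell by shell, enumerating (ℓ, m_ℓ) with m_ℓ ≥ 6:
n=7 → 1; n=8 → 3; n=9 → 6.
Orbitals: 1 + 3 + 6 = 10. With m_s fixed to -1/2 there is one state per orbital, so 10 states.

10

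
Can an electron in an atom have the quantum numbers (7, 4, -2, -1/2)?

n = 7 is a positive integer. ℓ = 4 satisfies 0 ≤ ℓ ≤ n−1 = 6. m_ℓ = -2 lies in the range −ℓ … +ℓ (here −4 … 4). m_s = -1/2 is one of ±1/2.
All four constraints are satisfied.

Yes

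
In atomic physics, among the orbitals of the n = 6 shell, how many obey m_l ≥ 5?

1

Orbitals with m_l ≥ 5, by l: l=5 → 1.
Total orbitals: 1.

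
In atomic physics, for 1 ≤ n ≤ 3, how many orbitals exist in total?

14

Total orbitals = 1² + 2² + 3² = 14.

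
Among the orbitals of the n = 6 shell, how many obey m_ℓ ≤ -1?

15

Contributions: ℓ=1 → 1; ℓ=2 → 2; ℓ=3 → 3; ℓ=4 → 4; ℓ=5 → 5.
Total orbitals: 1 + 2 + 3 + 4 + 5 = 15.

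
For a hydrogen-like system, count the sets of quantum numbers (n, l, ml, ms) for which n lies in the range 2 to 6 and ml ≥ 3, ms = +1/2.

10

Per-shell orbital counts meeting the constraint:
n=4 → 1; n=5 → 3; n=6 → 6.
Orbitals: 1 + 3 + 6 = 10. With ms fixed to +1/2 there is one state per orbital, so 10 states.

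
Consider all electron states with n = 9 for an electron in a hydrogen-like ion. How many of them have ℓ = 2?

10

With n = 9 the allowed ℓ are 0, 1, …, 8.
Per ℓ-value: ℓ=2 → 5.
Orbitals: 5. Each orbital carries two spin states, so 5 × 2 = 10 states.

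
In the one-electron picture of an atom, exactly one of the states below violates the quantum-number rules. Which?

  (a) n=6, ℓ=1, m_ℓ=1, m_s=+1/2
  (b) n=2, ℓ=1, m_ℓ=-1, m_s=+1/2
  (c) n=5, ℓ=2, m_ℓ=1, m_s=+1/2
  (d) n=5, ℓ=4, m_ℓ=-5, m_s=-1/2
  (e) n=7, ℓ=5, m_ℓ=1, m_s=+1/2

(d)

(d) has |m_ℓ| = 5 > ℓ = 4, violating −ℓ ≤ m_ℓ ≤ ℓ.
The remaining sets (a), (b), (c), (e) satisfy all four rules.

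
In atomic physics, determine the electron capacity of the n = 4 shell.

A shell holds 2n² electrons: 2 × 4² = 2 × 16 = 32.

32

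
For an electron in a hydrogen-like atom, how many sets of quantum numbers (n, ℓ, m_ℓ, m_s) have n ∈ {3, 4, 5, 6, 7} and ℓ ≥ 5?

Per-shell orbital counts meeting the constraint:
n=6 → 11; n=7 → 24.
Orbitals: 11 + 24 = 35. Including both spin states (m_s = ±1/2) gives 2 × 35 = 70 states.

70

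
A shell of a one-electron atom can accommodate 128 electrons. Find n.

n = 8

2n² = 128 ⇒ n² = 64 ⇒ n = 8.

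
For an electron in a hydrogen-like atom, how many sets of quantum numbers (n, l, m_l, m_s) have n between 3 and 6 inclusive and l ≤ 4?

Per-shell orbital counts meeting the constraint:
n=3 → 9; n=4 → 16; n=5 → 25; n=6 → 25.
Orbitals: 9 + 16 + 25 + 25 = 75. Including both spin states (m_s = ±1/2) gives 2 × 75 = 150 states.

150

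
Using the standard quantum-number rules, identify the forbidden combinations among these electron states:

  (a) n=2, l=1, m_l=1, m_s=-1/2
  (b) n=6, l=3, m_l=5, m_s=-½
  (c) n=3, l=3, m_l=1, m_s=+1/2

(b) has |m_l| = 5 > l = 3, violating −l ≤ m_l ≤ l.
(c) has l = 3 ≥ n = 3, violating 0 ≤ l ≤ n−1.
The remaining set (a) satisfies all four rules.

(b) and (c)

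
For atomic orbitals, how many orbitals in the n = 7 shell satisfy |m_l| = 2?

For n = 7, l ranges over 0 … 6.
Orbitals with |m_l| = 2, by l: l=2 → 2; l=3 → 2; l=4 → 2; l=5 → 2; l=6 → 2.
Total orbitals: 2 + 2 + 2 + 2 + 2 = 10.

10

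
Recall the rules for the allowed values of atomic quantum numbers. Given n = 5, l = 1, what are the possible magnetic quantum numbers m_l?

-1, 0, 1

m_l takes every integer from −l to +l. With l = 1 that gives the 3 values -1, 0, 1.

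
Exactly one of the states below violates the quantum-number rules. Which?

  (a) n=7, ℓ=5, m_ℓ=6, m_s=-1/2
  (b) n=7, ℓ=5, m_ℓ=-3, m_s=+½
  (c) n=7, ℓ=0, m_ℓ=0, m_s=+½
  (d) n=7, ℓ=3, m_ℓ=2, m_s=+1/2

(a) has |m_ℓ| = 6 > ℓ = 5, violating −ℓ ≤ m_ℓ ≤ ℓ.
The remaining sets (b), (c), (d) satisfy all four rules.

(a)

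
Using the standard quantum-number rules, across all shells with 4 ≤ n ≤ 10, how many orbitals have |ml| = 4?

Go shell by shell, enumerating (l, ml) with |ml| = 4:
n=5 → 2; n=6 → 4; n=7 → 6; n=8 → 8; n=9 → 10; n=10 → 12.
Total orbitals: 2 + 4 + 6 + 8 + 10 + 12 = 42.

42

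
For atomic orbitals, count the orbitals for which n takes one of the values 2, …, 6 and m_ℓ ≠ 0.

70

Count contributing orbitals for each principal shell:
n=2 → 2; n=3 → 6; n=4 → 12; n=5 → 20; n=6 → 30.
Total orbitals: 2 + 6 + 12 + 20 + 30 = 70.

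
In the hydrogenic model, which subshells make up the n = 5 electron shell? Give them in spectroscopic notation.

For n = 5, ℓ runs from 0 to 4. In spectroscopic notation ℓ = 0,1,2,… ↔ s,p,d,f,g,h,i, so the subshells are 5s, 5p, 5d, 5f, 5g.

5s, 5p, 5d, 5f, 5g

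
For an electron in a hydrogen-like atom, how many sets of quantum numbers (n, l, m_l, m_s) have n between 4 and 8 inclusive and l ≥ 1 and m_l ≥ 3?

Per-shell orbital counts meeting the constraint:
n=4 → 1; n=5 → 3; n=6 → 6; n=7 → 10; n=8 → 15.
Orbitals: 1 + 3 + 6 + 10 + 15 = 35. Including both spin states (m_s = ±1/2) gives 2 × 35 = 70 states.

70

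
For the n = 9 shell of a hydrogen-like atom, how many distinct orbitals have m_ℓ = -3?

6

For n = 9, ℓ ranges over 0 … 8.
The (ℓ, m_ℓ) pairs meeting m_ℓ = -3 give: ℓ=3 → 1; ℓ=4 → 1; ℓ=5 → 1; ℓ=6 → 1; ℓ=7 → 1; ℓ=8 → 1.
Total orbitals: 1 + 1 + 1 + 1 + 1 + 1 = 6.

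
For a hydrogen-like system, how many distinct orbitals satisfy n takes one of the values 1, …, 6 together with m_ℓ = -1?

15

Count contributing orbitals for each principal shell:
n=2 → 1; n=3 → 2; n=4 → 3; n=5 → 4; n=6 → 5.
Total orbitals: 1 + 2 + 3 + 4 + 5 = 15.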